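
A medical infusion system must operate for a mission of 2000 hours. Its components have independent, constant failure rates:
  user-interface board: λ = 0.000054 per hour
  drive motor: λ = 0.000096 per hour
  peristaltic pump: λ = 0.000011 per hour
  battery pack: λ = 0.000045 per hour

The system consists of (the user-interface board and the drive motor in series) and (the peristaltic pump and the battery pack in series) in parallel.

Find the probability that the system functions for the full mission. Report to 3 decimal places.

0.973

R(user-interface board) = exp(−0.000054 × 2000) = 0.89763
R(drive motor) = exp(−0.000096 × 2000) = 0.82531
R(peristaltic pump) = exp(−0.000011 × 2000) = 0.97824
R(battery pack) = exp(−0.000045 × 2000) = 0.91393
Series (user-interface board and drive motor): 0.89763 × 0.82531 = 0.74082
Series (peristaltic pump and battery pack): 0.97824 × 0.91393 = 0.89404
Parallel ([0.74082] and [0.89404]): 1 − (1 − 0.74082)(1 − 0.89404) = 0.973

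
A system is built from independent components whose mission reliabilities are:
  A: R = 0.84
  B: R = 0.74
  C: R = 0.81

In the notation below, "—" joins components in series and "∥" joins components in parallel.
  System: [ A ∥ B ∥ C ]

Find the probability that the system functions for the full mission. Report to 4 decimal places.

0.9921

Parallel (A, B, and C): 1 − (1 − 0.840000)(1 − 0.740000)(1 − 0.810000) = 0.9921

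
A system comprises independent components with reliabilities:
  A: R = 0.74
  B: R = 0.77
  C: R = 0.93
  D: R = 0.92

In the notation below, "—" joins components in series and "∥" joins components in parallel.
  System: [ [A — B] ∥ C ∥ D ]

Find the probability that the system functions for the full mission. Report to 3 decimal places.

0.998

Series (A and B): 0.74000 × 0.77000 = 0.56980
Parallel ([0.56980], C, and D): 1 − (1 − 0.56980)(1 − 0.93000)(1 − 0.92000) = 0.998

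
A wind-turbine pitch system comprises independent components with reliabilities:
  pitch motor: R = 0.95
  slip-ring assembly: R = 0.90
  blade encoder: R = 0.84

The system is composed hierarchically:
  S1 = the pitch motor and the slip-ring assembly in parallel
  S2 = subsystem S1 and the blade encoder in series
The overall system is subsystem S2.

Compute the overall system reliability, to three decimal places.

0.836

Parallel (pitch motor and slip-ring assembly): 1 − (1 − 0.95000)(1 − 0.90000) = 0.99500
Series ([0.99500] and blade encoder): 0.99500 × 0.84000 = 0.836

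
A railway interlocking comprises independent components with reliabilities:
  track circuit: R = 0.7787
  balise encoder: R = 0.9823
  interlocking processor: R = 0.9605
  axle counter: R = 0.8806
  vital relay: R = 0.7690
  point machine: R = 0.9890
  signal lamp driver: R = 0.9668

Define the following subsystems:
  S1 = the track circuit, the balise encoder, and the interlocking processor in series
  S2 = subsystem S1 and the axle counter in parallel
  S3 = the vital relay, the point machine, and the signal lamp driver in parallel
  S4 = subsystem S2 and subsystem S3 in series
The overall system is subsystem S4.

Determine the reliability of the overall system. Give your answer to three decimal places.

Series (track circuit, balise encoder, and interlocking processor): 0.77870 × 0.98230 × 0.96050 = 0.73470
Parallel ([0.73470] and axle counter): 1 − (1 − 0.73470)(1 − 0.88060) = 0.96832
Parallel (vital relay, point machine, and signal lamp driver): 1 − (1 − 0.76900)(1 − 0.98900)(1 − 0.96680) = 0.99992
Series ([0.96832] and [0.99992]): 0.96832 × 0.99992 = 0.968

0.968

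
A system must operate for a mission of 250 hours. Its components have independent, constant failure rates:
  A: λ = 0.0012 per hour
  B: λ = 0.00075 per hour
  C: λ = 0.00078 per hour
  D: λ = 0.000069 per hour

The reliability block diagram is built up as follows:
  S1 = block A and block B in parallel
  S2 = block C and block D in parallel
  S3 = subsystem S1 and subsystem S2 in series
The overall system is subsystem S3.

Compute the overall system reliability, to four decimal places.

0.9528

R(A) = exp(−0.0012 × 250) = 0.740818
R(B) = exp(−0.00075 × 250) = 0.829029
R(C) = exp(−0.00078 × 250) = 0.822835
R(D) = exp(−0.000069 × 250) = 0.982898
Parallel (A and B): 1 − (1 − 0.740818)(1 − 0.829029) = 0.955687
Parallel (C and D): 1 − (1 − 0.822835)(1 − 0.982898) = 0.996970
Series ([0.955687] and [0.996970]): 0.955687 × 0.996970 = 0.9528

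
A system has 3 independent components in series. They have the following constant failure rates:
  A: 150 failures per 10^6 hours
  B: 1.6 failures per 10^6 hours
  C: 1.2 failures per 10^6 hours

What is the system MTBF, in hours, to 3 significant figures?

Series of exponential components: λ_sys = Σ λ_i
λ_sys = 0.00015 + 0.0000016 + 0.0000012 = 1.5280e-04 /h
MTBF = 1 / λ_sys = 6540 h

6540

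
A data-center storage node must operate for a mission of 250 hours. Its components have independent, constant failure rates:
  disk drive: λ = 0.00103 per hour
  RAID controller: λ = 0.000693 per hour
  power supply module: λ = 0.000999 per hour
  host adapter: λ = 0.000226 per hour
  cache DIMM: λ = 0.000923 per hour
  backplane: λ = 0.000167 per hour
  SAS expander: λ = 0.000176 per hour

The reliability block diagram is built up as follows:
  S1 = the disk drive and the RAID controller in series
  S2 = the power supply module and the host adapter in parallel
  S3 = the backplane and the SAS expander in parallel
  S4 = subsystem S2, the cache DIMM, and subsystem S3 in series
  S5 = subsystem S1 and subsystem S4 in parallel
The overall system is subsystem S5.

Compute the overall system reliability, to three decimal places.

0.924

R(disk drive) = exp(−0.00103 × 250) = 0.77298
R(RAID controller) = exp(−0.000693 × 250) = 0.84093
R(power supply module) = exp(−0.000999 × 250) = 0.77900
R(host adapter) = exp(−0.000226 × 250) = 0.94507
R(cache DIMM) = exp(−0.000923 × 250) = 0.79394
R(backplane) = exp(−0.000167 × 250) = 0.95911
R(SAS expander) = exp(−0.000176 × 250) = 0.95695
Series (disk drive and RAID controller): 0.77298 × 0.84093 = 0.65002
Parallel (power supply module and host adapter): 1 − (1 − 0.77900)(1 − 0.94507) = 0.98786
Parallel (backplane and SAS expander): 1 − (1 − 0.95911)(1 − 0.95695) = 0.99824
Series ([0.98786], cache DIMM, and [0.99824]): 0.98786 × 0.79394 × 0.99824 = 0.78292
Parallel ([0.65002] and [0.78292]): 1 − (1 − 0.65002)(1 − 0.78292) = 0.924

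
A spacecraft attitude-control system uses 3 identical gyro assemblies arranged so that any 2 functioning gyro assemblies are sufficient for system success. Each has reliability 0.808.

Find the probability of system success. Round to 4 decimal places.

0.9036

R = Σ_{i=2}^{3} C(3,i) p^i (1−p)^{3−i} with p = 0.808
C(3,2)·0.808^2·0.192^1 = 0.376050
C(3,3)·0.808^3·0.192^0 = 0.527514
Sum = 0.9036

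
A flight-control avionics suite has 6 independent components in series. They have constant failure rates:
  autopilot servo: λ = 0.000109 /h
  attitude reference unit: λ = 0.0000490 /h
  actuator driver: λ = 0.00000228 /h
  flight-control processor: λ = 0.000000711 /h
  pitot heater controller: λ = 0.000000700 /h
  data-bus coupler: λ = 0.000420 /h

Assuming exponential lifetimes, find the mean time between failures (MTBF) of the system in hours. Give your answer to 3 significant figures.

1720

Series of exponential components: λ_sys = Σ λ_i
λ_sys = 0.000109 + 0.0000490 + 0.00000228 + 0.000000711 + 0.000000700 + 0.000420 = 5.8169e-04 /h
MTBF = 1 / λ_sys = 1720 h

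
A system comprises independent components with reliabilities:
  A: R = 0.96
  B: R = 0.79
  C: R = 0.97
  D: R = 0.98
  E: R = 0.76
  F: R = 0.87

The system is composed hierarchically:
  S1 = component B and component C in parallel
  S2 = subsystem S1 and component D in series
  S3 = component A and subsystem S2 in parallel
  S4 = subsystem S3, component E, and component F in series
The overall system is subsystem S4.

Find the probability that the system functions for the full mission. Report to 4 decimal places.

Parallel (B and C): 1 − (1 − 0.790000)(1 − 0.970000) = 0.993700
Series ([0.993700] and D): 0.993700 × 0.980000 = 0.973826
Parallel (A and [0.973826]): 1 − (1 − 0.960000)(1 − 0.973826) = 0.998953
Series ([0.998953], E, and F): 0.998953 × 0.760000 × 0.870000 = 0.6605

0.6605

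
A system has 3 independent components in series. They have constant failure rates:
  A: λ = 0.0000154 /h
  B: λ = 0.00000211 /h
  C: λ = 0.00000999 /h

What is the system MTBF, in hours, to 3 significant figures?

36400

Series of exponential components: λ_sys = Σ λ_i
λ_sys = 0.0000154 + 0.00000211 + 0.00000999 = 2.7500e-05 /h
MTBF = 1 / λ_sys = 36400 h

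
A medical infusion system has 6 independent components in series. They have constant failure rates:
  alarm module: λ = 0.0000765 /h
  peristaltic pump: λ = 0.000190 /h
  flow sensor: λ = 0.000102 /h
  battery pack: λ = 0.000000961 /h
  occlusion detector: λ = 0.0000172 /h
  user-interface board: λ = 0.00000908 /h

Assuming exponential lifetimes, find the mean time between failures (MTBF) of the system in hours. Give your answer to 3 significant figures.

Series of exponential components: λ_sys = Σ λ_i
λ_sys = 0.0000765 + 0.000190 + 0.000102 + 0.000000961 + 0.0000172 + 0.00000908 = 3.9574e-04 /h
MTBF = 1 / λ_sys = 2530 h

2530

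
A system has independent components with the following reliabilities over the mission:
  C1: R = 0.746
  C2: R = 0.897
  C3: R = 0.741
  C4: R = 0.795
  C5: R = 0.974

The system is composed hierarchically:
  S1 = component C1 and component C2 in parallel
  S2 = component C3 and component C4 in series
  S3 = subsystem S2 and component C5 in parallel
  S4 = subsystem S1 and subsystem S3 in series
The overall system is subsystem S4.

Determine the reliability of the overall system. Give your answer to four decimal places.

0.9634

Parallel (C1 and C2): 1 − (1 − 0.746000)(1 − 0.897000) = 0.973838
Series (C3 and C4): 0.741000 × 0.795000 = 0.589095
Parallel ([0.589095] and C5): 1 − (1 − 0.589095)(1 − 0.974000) = 0.989316
Series ([0.973838] and [0.989316]): 0.973838 × 0.989316 = 0.9634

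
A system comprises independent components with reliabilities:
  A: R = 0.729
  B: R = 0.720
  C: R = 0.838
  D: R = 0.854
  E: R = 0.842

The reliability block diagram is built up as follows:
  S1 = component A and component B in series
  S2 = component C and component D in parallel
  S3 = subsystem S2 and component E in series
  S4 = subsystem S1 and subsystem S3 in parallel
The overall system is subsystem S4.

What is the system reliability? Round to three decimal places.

0.915

Series (A and B): 0.72900 × 0.72000 = 0.52488
Parallel (C and D): 1 − (1 − 0.83800)(1 − 0.85400) = 0.97635
Series ([0.97635] and E): 0.97635 × 0.84200 = 0.82209
Parallel ([0.52488] and [0.82209]): 1 − (1 − 0.52488)(1 − 0.82209) = 0.915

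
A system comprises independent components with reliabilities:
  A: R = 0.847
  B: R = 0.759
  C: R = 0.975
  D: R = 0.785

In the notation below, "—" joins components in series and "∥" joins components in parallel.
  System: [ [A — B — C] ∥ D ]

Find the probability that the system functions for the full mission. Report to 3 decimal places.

0.920

Series (A, B, and C): 0.84700 × 0.75900 × 0.97500 = 0.62680
Parallel ([0.62680] and D): 1 − (1 − 0.62680)(1 − 0.78500) = 0.920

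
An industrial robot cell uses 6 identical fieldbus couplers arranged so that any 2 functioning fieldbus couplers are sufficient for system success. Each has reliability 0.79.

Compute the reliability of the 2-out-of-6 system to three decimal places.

0.998

R = Σ_{i=2}^{6} C(6,i) p^i (1−p)^{6−i} with p = 0.79
C(6,2)·0.79^2·0.21^4 = 0.01821
C(6,3)·0.79^3·0.21^3 = 0.09132
C(6,4)·0.79^4·0.21^2 = 0.25765
C(6,5)·0.79^5·0.21^1 = 0.38771
C(6,6)·0.79^6·0.21^0 = 0.24309
Sum = 0.998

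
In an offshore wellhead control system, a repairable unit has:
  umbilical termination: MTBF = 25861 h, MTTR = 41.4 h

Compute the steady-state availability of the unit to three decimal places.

A(umbilical termination) = MTBF/(MTBF+MTTR) = 25861/(25861+41.4) = 0.998

0.998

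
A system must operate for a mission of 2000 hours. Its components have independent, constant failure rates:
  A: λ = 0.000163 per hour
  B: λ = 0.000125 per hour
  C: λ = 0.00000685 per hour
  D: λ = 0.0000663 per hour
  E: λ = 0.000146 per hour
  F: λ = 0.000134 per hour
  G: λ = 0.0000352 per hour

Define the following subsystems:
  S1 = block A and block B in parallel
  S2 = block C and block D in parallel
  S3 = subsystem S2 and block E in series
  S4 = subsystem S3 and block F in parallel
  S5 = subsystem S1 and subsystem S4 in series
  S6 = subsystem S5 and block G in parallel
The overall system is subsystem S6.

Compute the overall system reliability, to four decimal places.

R(A) = exp(−0.000163 × 2000) = 0.721805
R(B) = exp(−0.000125 × 2000) = 0.778801
R(C) = exp(−0.00000685 × 2000) = 0.986393
R(D) = exp(−0.0000663 × 2000) = 0.875815
R(E) = exp(−0.000146 × 2000) = 0.746769
R(F) = exp(−0.000134 × 2000) = 0.764908
R(G) = exp(−0.0000352 × 2000) = 0.932021
Parallel (A and B): 1 − (1 − 0.721805)(1 − 0.778801) = 0.938464
Parallel (C and D): 1 − (1 − 0.986393)(1 − 0.875815) = 0.998310
Series ([0.998310] and E): 0.998310 × 0.746769 = 0.745507
Parallel ([0.745507] and F): 1 − (1 − 0.745507)(1 − 0.764908) = 0.940171
Series ([0.938464] and [0.940171]): 0.938464 × 0.940171 = 0.882317
Parallel ([0.882317] and G): 1 − (1 − 0.882317)(1 − 0.932021) = 0.9920

0.9920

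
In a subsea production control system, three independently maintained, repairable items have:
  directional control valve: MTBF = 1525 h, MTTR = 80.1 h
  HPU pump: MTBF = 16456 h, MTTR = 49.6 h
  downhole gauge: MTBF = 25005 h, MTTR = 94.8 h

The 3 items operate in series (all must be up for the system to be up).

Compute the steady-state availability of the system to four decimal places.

0.9437

A(directional control valve) = MTBF/(MTBF+MTTR) = 1525/(1525+80.1) = 0.950097
A(HPU pump) = MTBF/(MTBF+MTTR) = 16456/(16456+49.6) = 0.996995
A(downhole gauge) = MTBF/(MTBF+MTTR) = 25005/(25005+94.8) = 0.996223
Series availability: 0.950097 × 0.996995 × 0.996223 = 0.9437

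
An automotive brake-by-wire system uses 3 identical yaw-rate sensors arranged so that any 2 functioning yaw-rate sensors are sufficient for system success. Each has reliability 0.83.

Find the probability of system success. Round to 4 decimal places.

0.9231

R = Σ_{i=2}^{3} C(3,i) p^i (1−p)^{3−i} with p = 0.83
C(3,2)·0.83^2·0.17^1 = 0.351339
C(3,3)·0.83^3·0.17^0 = 0.571787
Sum = 0.9231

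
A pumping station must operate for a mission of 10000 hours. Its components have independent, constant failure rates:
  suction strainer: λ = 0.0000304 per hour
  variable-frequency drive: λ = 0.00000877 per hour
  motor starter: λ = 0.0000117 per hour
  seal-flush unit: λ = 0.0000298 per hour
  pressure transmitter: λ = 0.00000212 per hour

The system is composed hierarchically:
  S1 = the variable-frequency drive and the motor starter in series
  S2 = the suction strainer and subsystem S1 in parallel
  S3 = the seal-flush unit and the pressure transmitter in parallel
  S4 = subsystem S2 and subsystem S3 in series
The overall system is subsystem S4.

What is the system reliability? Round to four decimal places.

0.9463

R(suction strainer) = exp(−0.0000304 × 10000) = 0.737861
R(variable-frequency drive) = exp(−0.00000877 × 10000) = 0.916036
R(motor starter) = exp(−0.0000117 × 10000) = 0.889585
R(seal-flush unit) = exp(−0.0000298 × 10000) = 0.742301
R(pressure transmitter) = exp(−0.00000212 × 10000) = 0.979023
Series (variable-frequency drive and motor starter): 0.916036 × 0.889585 = 0.814892
Parallel (suction strainer and [0.814892]): 1 − (1 − 0.737861)(1 − 0.814892) = 0.951476
Parallel (seal-flush unit and pressure transmitter): 1 − (1 − 0.742301)(1 − 0.979023) = 0.994594
Series ([0.951476] and [0.994594]): 0.951476 × 0.994594 = 0.9463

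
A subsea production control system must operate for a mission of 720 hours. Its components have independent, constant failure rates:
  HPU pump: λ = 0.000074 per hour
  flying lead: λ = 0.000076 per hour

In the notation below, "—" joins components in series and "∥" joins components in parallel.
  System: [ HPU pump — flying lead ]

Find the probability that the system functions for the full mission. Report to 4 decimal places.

R(HPU pump) = exp(−0.000074 × 720) = 0.948115
R(flying lead) = exp(−0.000076 × 720) = 0.946750
Series (HPU pump and flying lead): 0.948115 × 0.946750 = 0.8976

0.8976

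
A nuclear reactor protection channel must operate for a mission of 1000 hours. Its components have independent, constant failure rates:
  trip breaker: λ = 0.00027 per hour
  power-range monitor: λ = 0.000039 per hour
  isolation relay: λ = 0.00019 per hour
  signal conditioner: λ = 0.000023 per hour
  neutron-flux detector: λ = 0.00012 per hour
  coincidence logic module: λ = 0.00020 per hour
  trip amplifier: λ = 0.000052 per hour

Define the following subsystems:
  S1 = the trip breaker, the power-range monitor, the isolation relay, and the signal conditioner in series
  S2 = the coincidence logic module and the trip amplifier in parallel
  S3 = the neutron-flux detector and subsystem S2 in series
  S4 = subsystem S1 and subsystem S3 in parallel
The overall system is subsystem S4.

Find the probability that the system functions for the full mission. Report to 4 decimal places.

0.9507

R(trip breaker) = exp(−0.00027 × 1000) = 0.763379
R(power-range monitor) = exp(−0.000039 × 1000) = 0.961751
R(isolation relay) = exp(−0.00019 × 1000) = 0.826959
R(signal conditioner) = exp(−0.000023 × 1000) = 0.977262
R(neutron-flux detector) = exp(−0.00012 × 1000) = 0.886920
R(coincidence logic module) = exp(−0.00020 × 1000) = 0.818731
R(trip amplifier) = exp(−0.000052 × 1000) = 0.949329
Series (trip breaker, power-range monitor, isolation relay, and signal conditioner): 0.763379 × 0.961751 × 0.826959 × 0.977262 = 0.593332
Parallel (coincidence logic module and trip amplifier): 1 − (1 − 0.818731)(1 − 0.949329) = 0.990815
Series (neutron-flux detector and [0.990815]): 0.886920 × 0.990815 = 0.878774
Parallel ([0.593332] and [0.878774]): 1 − (1 − 0.593332)(1 − 0.878774) = 0.9507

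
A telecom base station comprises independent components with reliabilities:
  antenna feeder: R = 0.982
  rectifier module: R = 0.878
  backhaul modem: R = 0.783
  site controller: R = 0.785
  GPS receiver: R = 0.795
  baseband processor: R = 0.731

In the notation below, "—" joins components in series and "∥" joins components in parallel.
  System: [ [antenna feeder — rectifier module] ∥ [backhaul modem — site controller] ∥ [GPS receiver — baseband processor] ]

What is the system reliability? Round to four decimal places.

0.9778

Series (antenna feeder and rectifier module): 0.982000 × 0.878000 = 0.862196
Series (backhaul modem and site controller): 0.783000 × 0.785000 = 0.614655
Series (GPS receiver and baseband processor): 0.795000 × 0.731000 = 0.581145
Parallel ([0.862196], [0.614655], and [0.581145]): 1 − (1 − 0.862196)(1 − 0.614655)(1 − 0.581145) = 0.9778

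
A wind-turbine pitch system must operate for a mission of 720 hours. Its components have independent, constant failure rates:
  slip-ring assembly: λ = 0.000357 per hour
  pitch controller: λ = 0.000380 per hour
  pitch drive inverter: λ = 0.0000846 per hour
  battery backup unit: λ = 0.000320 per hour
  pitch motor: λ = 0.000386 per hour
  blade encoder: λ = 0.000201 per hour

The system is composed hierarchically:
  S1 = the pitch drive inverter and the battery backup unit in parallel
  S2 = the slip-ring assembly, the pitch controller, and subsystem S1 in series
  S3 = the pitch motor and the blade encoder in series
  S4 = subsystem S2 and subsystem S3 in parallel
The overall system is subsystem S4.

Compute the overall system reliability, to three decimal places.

0.856

R(slip-ring assembly) = exp(−0.000357 × 720) = 0.77334
R(pitch controller) = exp(−0.000380 × 720) = 0.76064
R(pitch drive inverter) = exp(−0.0000846 × 720) = 0.94091
R(battery backup unit) = exp(−0.000320 × 720) = 0.79422
R(pitch motor) = exp(−0.000386 × 720) = 0.75736
R(blade encoder) = exp(−0.000201 × 720) = 0.86526
Parallel (pitch drive inverter and battery backup unit): 1 − (1 − 0.94091)(1 − 0.79422) = 0.98784
Series (slip-ring assembly, pitch controller, and [0.98784]): 0.77334 × 0.76064 × 0.98784 = 0.58108
Series (pitch motor and blade encoder): 0.75736 × 0.86526 = 0.65531
Parallel ([0.58108] and [0.65531]): 1 − (1 − 0.58108)(1 − 0.65531) = 0.856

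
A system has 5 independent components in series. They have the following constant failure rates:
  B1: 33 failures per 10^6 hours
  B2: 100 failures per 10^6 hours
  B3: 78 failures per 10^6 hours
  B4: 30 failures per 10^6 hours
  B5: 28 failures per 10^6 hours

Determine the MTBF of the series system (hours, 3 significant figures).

Series of exponential components: λ_sys = Σ λ_i
λ_sys = 0.000033 + 0.00010 + 0.000078 + 0.000030 + 0.000028 = 2.6900e-04 /h
MTBF = 1 / λ_sys = 3720 h

3720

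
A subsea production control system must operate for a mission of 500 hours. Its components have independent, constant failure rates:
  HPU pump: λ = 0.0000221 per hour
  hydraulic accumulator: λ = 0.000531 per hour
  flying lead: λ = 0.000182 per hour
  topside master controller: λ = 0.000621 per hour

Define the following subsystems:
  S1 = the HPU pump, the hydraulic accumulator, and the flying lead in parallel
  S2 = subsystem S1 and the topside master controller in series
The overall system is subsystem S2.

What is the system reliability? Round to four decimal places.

0.7329

R(HPU pump) = exp(−0.0000221 × 500) = 0.989011
R(hydraulic accumulator) = exp(−0.000531 × 500) = 0.766822
R(flying lead) = exp(−0.000182 × 500) = 0.913018
R(topside master controller) = exp(−0.000621 × 500) = 0.733080
Parallel (HPU pump, hydraulic accumulator, and flying lead): 1 − (1 − 0.989011)(1 − 0.766822)(1 − 0.913018) = 0.999777
Series ([0.999777] and topside master controller): 0.999777 × 0.733080 = 0.7329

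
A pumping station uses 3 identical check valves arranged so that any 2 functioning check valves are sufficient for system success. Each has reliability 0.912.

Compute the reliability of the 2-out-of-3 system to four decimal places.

R = Σ_{i=2}^{3} C(3,i) p^i (1−p)^{3−i} with p = 0.912
C(3,2)·0.912^2·0.088^1 = 0.219580
C(3,3)·0.912^3·0.088^0 = 0.758551
Sum = 0.9781

0.9781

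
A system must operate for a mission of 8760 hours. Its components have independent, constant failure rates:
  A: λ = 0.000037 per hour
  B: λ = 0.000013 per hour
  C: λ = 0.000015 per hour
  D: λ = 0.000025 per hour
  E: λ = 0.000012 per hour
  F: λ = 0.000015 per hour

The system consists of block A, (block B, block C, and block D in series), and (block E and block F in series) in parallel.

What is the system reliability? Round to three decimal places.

R(A) = exp(−0.000037 × 8760) = 0.72316
R(B) = exp(−0.000013 × 8760) = 0.89237
R(C) = exp(−0.000015 × 8760) = 0.87687
R(D) = exp(−0.000025 × 8760) = 0.80332
R(E) = exp(−0.000012 × 8760) = 0.90022
R(F) = exp(−0.000015 × 8760) = 0.87687
Series (B, C, and D): 0.89237 × 0.87687 × 0.80332 = 0.62859
Series (E and F): 0.90022 × 0.87687 = 0.78938
Parallel (A, [0.62859], and [0.78938]): 1 − (1 − 0.72316)(1 − 0.62859)(1 − 0.78938) = 0.978

0.978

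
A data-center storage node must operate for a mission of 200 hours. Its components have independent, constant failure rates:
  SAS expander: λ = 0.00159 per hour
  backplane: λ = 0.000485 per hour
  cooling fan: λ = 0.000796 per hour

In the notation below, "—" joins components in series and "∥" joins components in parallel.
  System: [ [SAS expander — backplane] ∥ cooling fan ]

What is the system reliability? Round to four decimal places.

R(SAS expander) = exp(−0.00159 × 200) = 0.727603
R(backplane) = exp(−0.000485 × 200) = 0.907556
R(cooling fan) = exp(−0.000796 × 200) = 0.852826
Series (SAS expander and backplane): 0.727603 × 0.907556 = 0.660340
Parallel ([0.660340] and cooling fan): 1 − (1 − 0.660340)(1 − 0.852826) = 0.9500

0.9500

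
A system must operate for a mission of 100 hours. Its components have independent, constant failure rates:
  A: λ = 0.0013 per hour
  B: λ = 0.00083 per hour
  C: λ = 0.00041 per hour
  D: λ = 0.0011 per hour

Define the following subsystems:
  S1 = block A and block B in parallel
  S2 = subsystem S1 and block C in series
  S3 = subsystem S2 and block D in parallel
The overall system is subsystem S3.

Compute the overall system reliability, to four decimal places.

0.9948

R(A) = exp(−0.0013 × 100) = 0.878095
R(B) = exp(−0.00083 × 100) = 0.920351
R(C) = exp(−0.00041 × 100) = 0.959829
R(D) = exp(−0.0011 × 100) = 0.895834
Parallel (A and B): 1 − (1 − 0.878095)(1 − 0.920351) = 0.990290
Series ([0.990290] and C): 0.990290 × 0.959829 = 0.950509
Parallel ([0.950509] and D): 1 − (1 − 0.950509)(1 − 0.895834) = 0.9948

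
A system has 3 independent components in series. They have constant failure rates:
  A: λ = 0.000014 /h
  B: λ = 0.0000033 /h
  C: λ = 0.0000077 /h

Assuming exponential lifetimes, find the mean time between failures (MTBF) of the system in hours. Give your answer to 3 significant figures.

Series of exponential components: λ_sys = Σ λ_i
λ_sys = 0.000014 + 0.0000033 + 0.0000077 = 2.5000e-05 /h
MTBF = 1 / λ_sys = 40000 h

40000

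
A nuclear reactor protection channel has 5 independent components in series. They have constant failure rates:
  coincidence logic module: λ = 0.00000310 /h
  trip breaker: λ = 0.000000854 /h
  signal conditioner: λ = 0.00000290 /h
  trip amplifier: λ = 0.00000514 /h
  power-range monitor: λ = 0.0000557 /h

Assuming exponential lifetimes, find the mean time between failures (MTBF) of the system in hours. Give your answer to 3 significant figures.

14800

Series of exponential components: λ_sys = Σ λ_i
λ_sys = 0.00000310 + 0.000000854 + 0.00000290 + 0.00000514 + 0.0000557 = 6.7694e-05 /h
MTBF = 1 / λ_sys = 14800 h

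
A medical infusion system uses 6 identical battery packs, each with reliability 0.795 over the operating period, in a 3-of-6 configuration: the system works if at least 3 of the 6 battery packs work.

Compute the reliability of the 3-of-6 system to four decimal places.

R = Σ_{i=3}^{6} C(6,i) p^i (1−p)^{6−i} with p = 0.795
C(6,3)·0.795^3·0.205^3 = 0.086575
C(6,4)·0.795^4·0.205^2 = 0.251807
C(6,5)·0.795^5·0.205^1 = 0.390608
C(6,6)·0.795^6·0.205^0 = 0.252466
Sum = 0.9815

0.9815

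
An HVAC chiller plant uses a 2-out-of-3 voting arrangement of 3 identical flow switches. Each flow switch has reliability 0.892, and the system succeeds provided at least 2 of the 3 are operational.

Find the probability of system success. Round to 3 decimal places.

R = Σ_{i=2}^{3} C(3,i) p^i (1−p)^{3−i} with p = 0.892
C(3,2)·0.892^2·0.108^1 = 0.25780
C(3,3)·0.892^3·0.108^0 = 0.70973
Sum = 0.968

0.968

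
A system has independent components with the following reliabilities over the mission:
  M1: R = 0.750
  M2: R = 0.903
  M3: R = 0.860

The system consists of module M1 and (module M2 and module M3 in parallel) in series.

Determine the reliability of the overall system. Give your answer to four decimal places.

0.7398

Parallel (M2 and M3): 1 − (1 − 0.903000)(1 − 0.860000) = 0.986420
Series (M1 and [0.986420]): 0.750000 × 0.986420 = 0.7398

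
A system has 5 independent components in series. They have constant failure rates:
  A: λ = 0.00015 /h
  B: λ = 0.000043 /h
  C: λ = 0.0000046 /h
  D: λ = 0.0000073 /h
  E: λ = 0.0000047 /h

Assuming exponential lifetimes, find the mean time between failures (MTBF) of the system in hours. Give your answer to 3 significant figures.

4770

Series of exponential components: λ_sys = Σ λ_i
λ_sys = 0.00015 + 0.000043 + 0.0000046 + 0.0000073 + 0.0000047 = 2.0960e-04 /h
MTBF = 1 / λ_sys = 4770 h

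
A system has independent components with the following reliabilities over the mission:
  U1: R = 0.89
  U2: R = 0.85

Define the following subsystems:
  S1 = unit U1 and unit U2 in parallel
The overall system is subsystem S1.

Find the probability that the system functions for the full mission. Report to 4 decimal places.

0.9835

Parallel (U1 and U2): 1 − (1 − 0.890000)(1 − 0.850000) = 0.9835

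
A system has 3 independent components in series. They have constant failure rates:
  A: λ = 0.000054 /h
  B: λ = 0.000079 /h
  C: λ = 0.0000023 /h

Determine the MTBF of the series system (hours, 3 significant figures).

7390

Series of exponential components: λ_sys = Σ λ_i
λ_sys = 0.000054 + 0.000079 + 0.0000023 = 1.3530e-04 /h
MTBF = 1 / λ_sys = 7390 h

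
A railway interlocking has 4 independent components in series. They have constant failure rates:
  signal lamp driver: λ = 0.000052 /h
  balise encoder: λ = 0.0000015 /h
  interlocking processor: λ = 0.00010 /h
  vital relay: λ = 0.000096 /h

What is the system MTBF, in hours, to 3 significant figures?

Series of exponential components: λ_sys = Σ λ_i
λ_sys = 0.000052 + 0.0000015 + 0.00010 + 0.000096 = 2.4950e-04 /h
MTBF = 1 / λ_sys = 4010 h

4010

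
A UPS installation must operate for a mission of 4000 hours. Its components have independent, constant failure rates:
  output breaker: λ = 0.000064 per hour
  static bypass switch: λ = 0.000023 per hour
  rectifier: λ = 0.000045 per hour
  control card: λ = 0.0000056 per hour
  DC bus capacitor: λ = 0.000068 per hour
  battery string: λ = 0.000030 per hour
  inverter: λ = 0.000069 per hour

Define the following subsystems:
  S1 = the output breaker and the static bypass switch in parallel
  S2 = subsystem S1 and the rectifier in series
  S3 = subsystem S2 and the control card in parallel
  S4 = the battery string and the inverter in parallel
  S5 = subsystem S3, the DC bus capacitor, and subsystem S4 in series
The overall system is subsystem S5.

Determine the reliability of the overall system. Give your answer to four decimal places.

0.7381

R(output breaker) = exp(−0.000064 × 4000) = 0.774142
R(static bypass switch) = exp(−0.000023 × 4000) = 0.912105
R(rectifier) = exp(−0.000045 × 4000) = 0.835270
R(control card) = exp(−0.0000056 × 4000) = 0.977849
R(DC bus capacitor) = exp(−0.000068 × 4000) = 0.761854
R(battery string) = exp(−0.000030 × 4000) = 0.886920
R(inverter) = exp(−0.000069 × 4000) = 0.758813
Parallel (output breaker and static bypass switch): 1 − (1 − 0.774142)(1 − 0.912105) = 0.980148
Series ([0.980148] and rectifier): 0.980148 × 0.835270 = 0.818688
Parallel ([0.818688] and control card): 1 − (1 − 0.818688)(1 − 0.977849) = 0.995984
Parallel (battery string and inverter): 1 − (1 − 0.886920)(1 − 0.758813) = 0.972727
Series ([0.995984], DC bus capacitor, and [0.972727]): 0.995984 × 0.761854 × 0.972727 = 0.7381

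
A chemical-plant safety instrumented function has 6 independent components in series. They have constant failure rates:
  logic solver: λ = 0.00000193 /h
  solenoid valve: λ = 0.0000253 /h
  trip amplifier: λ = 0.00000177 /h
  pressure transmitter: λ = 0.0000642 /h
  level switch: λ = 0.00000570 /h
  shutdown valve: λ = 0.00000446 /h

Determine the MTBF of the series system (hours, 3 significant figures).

Series of exponential components: λ_sys = Σ λ_i
λ_sys = 0.00000193 + 0.0000253 + 0.00000177 + 0.0000642 + 0.00000570 + 0.00000446 = 1.0336e-04 /h
MTBF = 1 / λ_sys = 9670 h

9670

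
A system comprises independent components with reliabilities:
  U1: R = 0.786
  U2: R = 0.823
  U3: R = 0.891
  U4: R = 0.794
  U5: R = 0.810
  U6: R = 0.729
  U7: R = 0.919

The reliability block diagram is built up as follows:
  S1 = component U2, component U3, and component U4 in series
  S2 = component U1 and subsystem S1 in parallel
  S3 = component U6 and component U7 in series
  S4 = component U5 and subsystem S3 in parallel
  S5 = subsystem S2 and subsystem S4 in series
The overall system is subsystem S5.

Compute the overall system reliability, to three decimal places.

Series (U2, U3, and U4): 0.82300 × 0.89100 × 0.79400 = 0.58223
Parallel (U1 and [0.58223]): 1 − (1 − 0.78600)(1 − 0.58223) = 0.91060
Series (U6 and U7): 0.72900 × 0.91900 = 0.66995
Parallel (U5 and [0.66995]): 1 − (1 − 0.81000)(1 − 0.66995) = 0.93729
Series ([0.91060] and [0.93729]): 0.91060 × 0.93729 = 0.853

0.853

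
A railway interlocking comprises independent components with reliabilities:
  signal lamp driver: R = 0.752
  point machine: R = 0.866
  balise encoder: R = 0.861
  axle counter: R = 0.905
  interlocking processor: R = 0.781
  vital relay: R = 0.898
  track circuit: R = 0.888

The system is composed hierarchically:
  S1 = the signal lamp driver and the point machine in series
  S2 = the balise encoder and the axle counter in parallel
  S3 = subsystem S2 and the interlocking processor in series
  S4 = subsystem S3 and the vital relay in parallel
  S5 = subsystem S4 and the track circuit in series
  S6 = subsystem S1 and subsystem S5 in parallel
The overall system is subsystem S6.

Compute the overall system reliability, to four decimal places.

0.9537

Series (signal lamp driver and point machine): 0.752000 × 0.866000 = 0.651232
Parallel (balise encoder and axle counter): 1 − (1 − 0.861000)(1 − 0.905000) = 0.986795
Series ([0.986795] and interlocking processor): 0.986795 × 0.781000 = 0.770687
Parallel ([0.770687] and vital relay): 1 − (1 − 0.770687)(1 − 0.898000) = 0.976610
Series ([0.976610] and track circuit): 0.976610 × 0.888000 = 0.867230
Parallel ([0.651232] and [0.867230]): 1 − (1 − 0.651232)(1 − 0.867230) = 0.9537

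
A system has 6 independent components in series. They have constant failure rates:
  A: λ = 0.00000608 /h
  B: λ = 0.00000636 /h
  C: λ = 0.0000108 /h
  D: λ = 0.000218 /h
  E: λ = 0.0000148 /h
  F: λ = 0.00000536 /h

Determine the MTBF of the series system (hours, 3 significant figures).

3830

Series of exponential components: λ_sys = Σ λ_i
λ_sys = 0.00000608 + 0.00000636 + 0.0000108 + 0.000218 + 0.0000148 + 0.00000536 = 2.6140e-04 /h
MTBF = 1 / λ_sys = 3830 h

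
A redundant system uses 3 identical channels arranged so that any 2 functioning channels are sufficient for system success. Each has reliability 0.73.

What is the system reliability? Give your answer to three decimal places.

0.821

R = Σ_{i=2}^{3} C(3,i) p^i (1−p)^{3−i} with p = 0.73
C(3,2)·0.73^2·0.27^1 = 0.43165
C(3,3)·0.73^3·0.27^0 = 0.38902
Sum = 0.821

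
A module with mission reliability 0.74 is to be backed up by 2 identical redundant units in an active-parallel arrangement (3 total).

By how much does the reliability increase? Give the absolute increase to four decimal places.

R_before = 0.74
R_after = 1 − (1 − 0.74)^3 = 0.9824
ΔR = 0.9824 − 0.74 = 0.2424

0.2424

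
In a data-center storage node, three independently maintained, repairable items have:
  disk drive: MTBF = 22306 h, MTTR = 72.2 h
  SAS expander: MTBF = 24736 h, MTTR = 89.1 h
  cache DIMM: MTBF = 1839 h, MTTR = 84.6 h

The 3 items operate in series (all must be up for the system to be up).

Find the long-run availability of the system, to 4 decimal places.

0.9495

A(disk drive) = MTBF/(MTBF+MTTR) = 22306/(22306+72.2) = 0.996774
A(SAS expander) = MTBF/(MTBF+MTTR) = 24736/(24736+89.1) = 0.996411
A(cache DIMM) = MTBF/(MTBF+MTTR) = 1839/(1839+84.6) = 0.956020
Series availability: 0.996774 × 0.996411 × 0.956020 = 0.9495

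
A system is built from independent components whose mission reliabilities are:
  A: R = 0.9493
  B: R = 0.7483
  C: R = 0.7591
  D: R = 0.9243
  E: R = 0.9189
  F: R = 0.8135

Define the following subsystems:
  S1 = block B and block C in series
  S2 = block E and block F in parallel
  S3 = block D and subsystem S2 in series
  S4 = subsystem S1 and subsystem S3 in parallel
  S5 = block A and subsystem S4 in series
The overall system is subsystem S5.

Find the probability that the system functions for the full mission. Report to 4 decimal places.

Series (B and C): 0.748300 × 0.759100 = 0.568035
Parallel (E and F): 1 − (1 − 0.918900)(1 − 0.813500) = 0.984875
Series (D and [0.984875]): 0.924300 × 0.984875 = 0.910320
Parallel ([0.568035] and [0.910320]): 1 − (1 − 0.568035)(1 − 0.910320) = 0.961261
Series (A and [0.961261]): 0.949300 × 0.961261 = 0.9125

0.9125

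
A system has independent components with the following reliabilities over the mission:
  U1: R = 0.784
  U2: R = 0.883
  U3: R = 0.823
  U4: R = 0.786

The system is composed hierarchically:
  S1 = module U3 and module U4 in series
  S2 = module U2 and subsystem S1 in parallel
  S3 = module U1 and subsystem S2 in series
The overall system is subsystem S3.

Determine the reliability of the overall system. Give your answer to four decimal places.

Series (U3 and U4): 0.823000 × 0.786000 = 0.646878
Parallel (U2 and [0.646878]): 1 − (1 − 0.883000)(1 − 0.646878) = 0.958685
Series (U1 and [0.958685]): 0.784000 × 0.958685 = 0.7516

0.7516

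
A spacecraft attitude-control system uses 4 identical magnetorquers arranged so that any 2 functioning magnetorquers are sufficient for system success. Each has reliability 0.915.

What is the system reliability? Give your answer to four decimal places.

0.9977

R = Σ_{i=2}^{4} C(4,i) p^i (1−p)^{4−i} with p = 0.915
C(4,2)·0.915^2·0.085^2 = 0.036294
C(4,3)·0.915^3·0.085^1 = 0.260461
C(4,4)·0.915^4·0.085^0 = 0.700946
Sum = 0.9977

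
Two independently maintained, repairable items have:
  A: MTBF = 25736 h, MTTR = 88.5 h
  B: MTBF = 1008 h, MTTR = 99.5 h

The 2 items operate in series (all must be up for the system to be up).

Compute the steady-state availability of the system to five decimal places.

0.90704

A(A) = MTBF/(MTBF+MTTR) = 25736/(25736+88.5) = 0.996573
A(B) = MTBF/(MTBF+MTTR) = 1008/(1008+99.5) = 0.910158
Series availability: 0.996573 × 0.910158 = 0.90704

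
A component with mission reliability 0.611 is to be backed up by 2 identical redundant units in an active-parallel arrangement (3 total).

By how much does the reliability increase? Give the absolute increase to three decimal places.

0.330

R_before = 0.611
R_after = 1 − (1 − 0.611)^3 = 0.941
ΔR = 0.941 − 0.611 = 0.330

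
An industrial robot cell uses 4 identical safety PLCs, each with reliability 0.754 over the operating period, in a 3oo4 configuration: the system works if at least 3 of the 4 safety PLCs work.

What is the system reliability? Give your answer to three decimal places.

0.745

R = Σ_{i=3}^{4} C(4,i) p^i (1−p)^{4−i} with p = 0.754
C(4,3)·0.754^3·0.246^1 = 0.42180
C(4,4)·0.754^4·0.246^0 = 0.32321
Sum = 0.745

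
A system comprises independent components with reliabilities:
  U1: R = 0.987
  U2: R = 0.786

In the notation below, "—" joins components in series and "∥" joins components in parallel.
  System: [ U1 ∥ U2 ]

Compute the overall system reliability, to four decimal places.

0.9972

Parallel (U1 and U2): 1 − (1 − 0.987000)(1 − 0.786000) = 0.9972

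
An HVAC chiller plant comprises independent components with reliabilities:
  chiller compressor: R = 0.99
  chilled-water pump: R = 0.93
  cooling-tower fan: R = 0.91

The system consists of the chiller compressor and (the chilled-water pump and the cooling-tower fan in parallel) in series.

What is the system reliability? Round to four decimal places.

0.9838

Parallel (chilled-water pump and cooling-tower fan): 1 − (1 − 0.930000)(1 − 0.910000) = 0.993700
Series (chiller compressor and [0.993700]): 0.990000 × 0.993700 = 0.9838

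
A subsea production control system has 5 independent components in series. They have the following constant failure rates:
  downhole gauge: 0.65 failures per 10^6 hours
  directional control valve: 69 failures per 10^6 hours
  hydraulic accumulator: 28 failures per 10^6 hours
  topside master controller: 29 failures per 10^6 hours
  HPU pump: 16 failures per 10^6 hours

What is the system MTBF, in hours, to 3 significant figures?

7010

Series of exponential components: λ_sys = Σ λ_i
λ_sys = 0.00000065 + 0.000069 + 0.000028 + 0.000029 + 0.000016 = 1.4265e-04 /h
MTBF = 1 / λ_sys = 7010 h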